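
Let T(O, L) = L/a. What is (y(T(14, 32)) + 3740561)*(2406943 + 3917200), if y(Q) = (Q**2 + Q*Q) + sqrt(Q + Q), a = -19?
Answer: 8539772153629367/361 + 50593144*I*sqrt(19)/19 ≈ 2.3656e+13 + 1.1607e+7*I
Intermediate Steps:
T(O, L) = -L/19 (T(O, L) = L/(-19) = L*(-1/19) = -L/19)
y(Q) = 2*Q**2 + sqrt(2)*sqrt(Q) (y(Q) = (Q**2 + Q**2) + sqrt(2*Q) = 2*Q**2 + sqrt(2)*sqrt(Q))
(y(T(14, 32)) + 3740561)*(2406943 + 3917200) = ((2*(-1/19*32)**2 + sqrt(2)*sqrt(-1/19*32)) + 3740561)*(2406943 + 3917200) = ((2*(-32/19)**2 + sqrt(2)*sqrt(-32/19)) + 3740561)*6324143 = ((2*(1024/361) + sqrt(2)*(4*I*sqrt(38)/19)) + 3740561)*6324143 = ((2048/361 + 8*I*sqrt(19)/19) + 3740561)*6324143 = (1350344569/361 + 8*I*sqrt(19)/19)*6324143 = 8539772153629367/361 + 50593144*I*sqrt(19)/19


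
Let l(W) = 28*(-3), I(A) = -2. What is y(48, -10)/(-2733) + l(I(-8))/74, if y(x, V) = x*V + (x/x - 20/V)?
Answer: -32379/33707 ≈ -0.96060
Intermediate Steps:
l(W) = -84
y(x, V) = 1 - 20/V + V*x (y(x, V) = V*x + (1 - 20/V) = 1 - 20/V + V*x)
y(48, -10)/(-2733) + l(I(-8))/74 = (1 - 20/(-10) - 10*48)/(-2733) - 84/74 = (1 - 20*(-1/10) - 480)*(-1/2733) - 84*1/74 = (1 + 2 - 480)*(-1/2733) - 42/37 = -477*(-1/2733) - 42/37 = 159/911 - 42/37 = -32379/33707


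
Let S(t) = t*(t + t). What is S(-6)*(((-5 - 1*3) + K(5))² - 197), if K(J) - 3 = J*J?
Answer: 14616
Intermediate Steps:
K(J) = 3 + J² (K(J) = 3 + J*J = 3 + J²)
S(t) = 2*t² (S(t) = t*(2*t) = 2*t²)
S(-6)*(((-5 - 1*3) + K(5))² - 197) = (2*(-6)²)*(((-5 - 1*3) + (3 + 5²))² - 197) = (2*36)*(((-5 - 3) + (3 + 25))² - 197) = 72*((-8 + 28)² - 197) = 72*(20² - 197) = 72*(400 - 197) = 72*203 = 14616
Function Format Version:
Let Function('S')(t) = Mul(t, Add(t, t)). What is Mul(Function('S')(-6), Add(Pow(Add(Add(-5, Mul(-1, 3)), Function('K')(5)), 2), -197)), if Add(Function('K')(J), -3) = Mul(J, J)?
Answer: 14616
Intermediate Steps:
Function('K')(J) = Add(3, Pow(J, 2)) (Function('K')(J) = Add(3, Mul(J, J)) = Add(3, Pow(J, 2)))
Function('S')(t) = Mul(2, Pow(t, 2)) (Function('S')(t) = Mul(t, Mul(2, t)) = Mul(2, Pow(t, 2)))
Mul(Function('S')(-6), Add(Pow(Add(Add(-5, Mul(-1, 3)), Function('K')(5)), 2), -197)) = Mul(Mul(2, Pow(-6, 2)), Add(Pow(Add(Add(-5, Mul(-1, 3)), Add(3, Pow(5, 2))), 2), -197)) = Mul(Mul(2, 36), Add(Pow(Add(Add(-5, -3), Add(3, 25)), 2), -197)) = Mul(72, Add(Pow(Add(-8, 28), 2), -197)) = Mul(72, Add(Pow(20, 2), -197)) = Mul(72, Add(400, -197)) = Mul(72, 203) = 14616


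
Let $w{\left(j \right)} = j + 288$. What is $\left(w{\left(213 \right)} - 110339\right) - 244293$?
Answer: $-354131$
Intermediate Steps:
$w{\left(j \right)} = 288 + j$
$\left(w{\left(213 \right)} - 110339\right) - 244293 = \left(\left(288 + 213\right) - 110339\right) - 244293 = \left(501 - 110339\right) - 244293 = -109838 - 244293 = -354131$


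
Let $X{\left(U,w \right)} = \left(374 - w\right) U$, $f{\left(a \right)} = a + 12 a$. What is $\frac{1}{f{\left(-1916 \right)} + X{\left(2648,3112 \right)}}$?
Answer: $- \frac{1}{7275132} \approx -1.3745 \cdot 10^{-7}$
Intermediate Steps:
$f{\left(a \right)} = 13 a$
$X{\left(U,w \right)} = U \left(374 - w\right)$
$\frac{1}{f{\left(-1916 \right)} + X{\left(2648,3112 \right)}} = \frac{1}{13 \left(-1916\right) + 2648 \left(374 - 3112\right)} = \frac{1}{-24908 + 2648 \left(374 - 3112\right)} = \frac{1}{-24908 + 2648 \left(-2738\right)} = \frac{1}{-24908 - 7250224} = \frac{1}{-7275132} = - \frac{1}{7275132}$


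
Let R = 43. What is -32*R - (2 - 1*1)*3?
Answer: -1379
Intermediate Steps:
-32*R - (2 - 1*1)*3 = -32*43 - (2 - 1*1)*3 = -1376 - (2 - 1)*3 = -1376 - 1*1*3 = -1376 - 1*3 = -1376 - 3 = -1379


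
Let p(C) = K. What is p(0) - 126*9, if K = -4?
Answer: -1138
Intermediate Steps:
p(C) = -4
p(0) - 126*9 = -4 - 126*9 = -4 - 1134 = -1138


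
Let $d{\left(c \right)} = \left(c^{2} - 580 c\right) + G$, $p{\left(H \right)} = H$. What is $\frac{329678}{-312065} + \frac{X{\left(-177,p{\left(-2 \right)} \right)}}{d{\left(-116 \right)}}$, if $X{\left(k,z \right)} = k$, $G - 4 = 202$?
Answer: $- \frac{26740032181}{25259165230} \approx -1.0586$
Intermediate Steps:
$G = 206$ ($G = 4 + 202 = 206$)
$d{\left(c \right)} = 206 + c^{2} - 580 c$ ($d{\left(c \right)} = \left(c^{2} - 580 c\right) + 206 = 206 + c^{2} - 580 c$)
$\frac{329678}{-312065} + \frac{X{\left(-177,p{\left(-2 \right)} \right)}}{d{\left(-116 \right)}} = \frac{329678}{-312065} - \frac{177}{206 + \left(-116\right)^{2} - -67280} = 329678 \left(- \frac{1}{312065}\right) - \frac{177}{206 + 13456 + 67280} = - \frac{329678}{312065} - \frac{177}{80942} = - \frac{26740032181}{25259165230}$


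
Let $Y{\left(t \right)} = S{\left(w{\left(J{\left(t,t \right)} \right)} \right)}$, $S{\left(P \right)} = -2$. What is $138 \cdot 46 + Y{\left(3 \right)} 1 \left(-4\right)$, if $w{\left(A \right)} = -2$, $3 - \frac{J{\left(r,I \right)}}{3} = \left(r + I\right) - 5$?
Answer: $6356$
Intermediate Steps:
$J{\left(r,I \right)} = 24 - 3 I - 3 r$ ($J{\left(r,I \right)} = 9 - 3 \left(\left(r + I\right) - 5\right) = 9 - 3 \left(\left(I + r\right) - 5\right) = 9 - 3 \left(-5 + I + r\right) = 9 - \left(-15 + 3 I + 3 r\right) = 24 - 3 I - 3 r$)
$Y{\left(t \right)} = -2$
$138 \cdot 46 + Y{\left(3 \right)} 1 \left(-4\right) = 138 \cdot 46 + \left(-2\right) 1 \left(-4\right) = 6348 - -8 = 6348 + 8 = 6356$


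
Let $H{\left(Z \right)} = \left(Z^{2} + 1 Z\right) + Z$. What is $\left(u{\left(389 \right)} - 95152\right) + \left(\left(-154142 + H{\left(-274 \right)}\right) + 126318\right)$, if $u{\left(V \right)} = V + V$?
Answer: $-47670$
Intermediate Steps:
$u{\left(V \right)} = 2 V$
$H{\left(Z \right)} = Z^{2} + 2 Z$ ($H{\left(Z \right)} = \left(Z^{2} + Z\right) + Z = \left(Z + Z^{2}\right) + Z = Z^{2} + 2 Z$)
$\left(u{\left(389 \right)} - 95152\right) + \left(\left(-154142 + H{\left(-274 \right)}\right) + 126318\right) = \left(2 \cdot 389 - 95152\right) - \left(27824 + 274 \left(2 - 274\right)\right) = \left(778 - 95152\right) + \left(\left(-154142 - -74528\right) + 126318\right) = -94374 + \left(\left(-154142 + 74528\right) + 126318\right) = -94374 + \left(-79614 + 126318\right) = -94374 + 46704 = -47670$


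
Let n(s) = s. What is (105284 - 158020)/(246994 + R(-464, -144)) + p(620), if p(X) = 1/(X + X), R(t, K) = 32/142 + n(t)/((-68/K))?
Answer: -39315990217/184100348520 ≈ -0.21356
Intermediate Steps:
R(t, K) = 16/71 - K*t/68 (R(t, K) = 32/142 + t/((-68/K)) = 32*(1/142) + t*(-K/68) = 16/71 - K*t/68)
p(X) = 1/(2*X)
(105284 - 158020)/(246994 + R(-464, -144)) + p(620) = (105284 - 158020)/(246994 + (16/71 - 1/68*(-144)*(-464))) + (½)/620 = -52736/(246994 + (16/71 - 16704/17)) + (½)*(1/620) = -52736/(246994 - 1185712/1207) + 1/1240 = -52736/296936046/1207 + 1/1240 = -52736*1207/296936046 + 1/1240 = -31826176/148468023 + 1/1240 = -39315990217/184100348520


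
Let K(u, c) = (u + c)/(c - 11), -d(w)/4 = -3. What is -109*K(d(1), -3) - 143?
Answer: -1021/14 ≈ -72.929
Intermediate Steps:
d(w) = 12 (d(w) = -4*(-3) = 12)
K(u, c) = (c + u)/(-11 + c)
-109*K(d(1), -3) - 143 = -109*(-3 + 12)/(-11 - 3) - 143 = -109*9/(-14) - 143 = -(-109)*9/14 - 143 = -109*(-9/14) - 143 = 981/14 - 143 = -1021/14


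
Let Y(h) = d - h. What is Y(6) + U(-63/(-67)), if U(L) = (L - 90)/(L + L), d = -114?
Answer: -2343/14 ≈ -167.36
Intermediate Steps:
Y(h) = -114 - h
U(L) = (-90 + L)/(2*L) (U(L) = (-90 + L)/((2*L)) = (-90 + L)*(1/(2*L)) = (-90 + L)/(2*L))
Y(6) + U(-63/(-67)) = (-114 - 1*6) + (-90 - 63/(-67))/(2*((-63/(-67)))) = (-114 - 6) + (-90 - 63*(-1/67))/(2*((-63*(-1/67)))) = -120 + (-90 + 63/67)/(2*(63/67)) = -120 + (1/2)*(67/63)*(-5967/67) = -120 - 663/14 = -2343/14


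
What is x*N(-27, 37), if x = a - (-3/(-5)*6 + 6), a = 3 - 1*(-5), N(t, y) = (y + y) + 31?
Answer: -168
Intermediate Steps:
N(t, y) = 31 + 2*y (N(t, y) = 2*y + 31 = 31 + 2*y)
a = 8 (a = 3 + 5 = 8)
x = -8/5 (x = 8 - (-3/(-5)*6 + 6) = 8 - (-3*(-⅕)*6 + 6) = 8 - ((⅗)*6 + 6) = 8 - (18/5 + 6) = 8 - 1*48/5 = 8 - 48/5 = -8/5 ≈ -1.6000)
x*N(-27, 37) = -8*(31 + 2*37)/5 = -8*(31 + 74)/5 = -8/5*105 = -168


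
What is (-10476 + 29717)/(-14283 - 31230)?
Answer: -19241/45513 ≈ -0.42276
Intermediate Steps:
(-10476 + 29717)/(-14283 - 31230) = 19241/(-45513) = 19241*(-1/45513) = -19241/45513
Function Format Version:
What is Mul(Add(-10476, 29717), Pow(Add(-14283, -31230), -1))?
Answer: Rational(-19241, 45513) ≈ -0.42276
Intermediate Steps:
Mul(Add(-10476, 29717), Pow(Add(-14283, -31230), -1)) = Mul(19241, Pow(-45513, -1)) = Mul(19241, Rational(-1, 45513)) = Rational(-19241, 45513)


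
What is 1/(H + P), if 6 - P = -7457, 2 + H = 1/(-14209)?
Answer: 14209/106013348 ≈ 0.00013403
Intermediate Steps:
H = -28419/14209 (H = -2 + 1/(-14209) = -2 - 1/14209 = -28419/14209 ≈ -2.0001)
P = 7463 (P = 6 - 1*(-7457) = 6 + 7457 = 7463)
1/(H + P) = 1/(-28419/14209 + 7463) = 1/(106013348/14209) = 14209/106013348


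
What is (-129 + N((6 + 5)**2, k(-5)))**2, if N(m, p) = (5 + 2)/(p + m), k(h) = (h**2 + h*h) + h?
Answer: 458259649/27556 ≈ 16630.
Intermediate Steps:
k(h) = h + 2*h**2 (k(h) = (h**2 + h**2) + h = 2*h**2 + h = h + 2*h**2)
N(m, p) = 7/(m + p)
(-129 + N((6 + 5)**2, k(-5)))**2 = (-129 + 7/((6 + 5)**2 - 5*(1 + 2*(-5))))**2 = (-129 + 7/(11**2 - 5*(1 - 10)))**2 = (-129 + 7/(121 - 5*(-9)))**2 = (-129 + 7/(121 + 45))**2 = (-129 + 7/166)**2 = (-21407/166)**2 = 458259649/27556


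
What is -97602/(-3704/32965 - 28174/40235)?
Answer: 2589081958671/21555727 ≈ 1.2011e+5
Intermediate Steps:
-97602/(-3704/32965 - 28174/40235) = -97602/(-43111454/53053871) = -97602*(-53053871/43111454) = 2589081958671/21555727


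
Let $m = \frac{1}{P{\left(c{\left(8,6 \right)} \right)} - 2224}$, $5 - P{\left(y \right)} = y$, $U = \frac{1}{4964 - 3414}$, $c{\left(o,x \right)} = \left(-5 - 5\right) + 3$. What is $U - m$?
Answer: $\frac{1881}{1714300} \approx 0.0010972$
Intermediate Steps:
$c{\left(o,x \right)} = -7$ ($c{\left(o,x \right)} = -10 + 3 = -7$)
$U = \frac{1}{1550} \approx 0.00064516$
$P{\left(y \right)} = 5 - y$
$m = - \frac{1}{2212}$ ($m = \frac{1}{\left(5 - -7\right) - 2224} = \frac{1}{\left(5 + 7\right) - 2224} = \frac{1}{12 - 2224} = \frac{1}{-2212} = - \frac{1}{2212} \approx -0.00045208$)
$U - m = \frac{1}{1550} - - \frac{1}{2212} = \frac{1}{1550} + \frac{1}{2212} = \frac{1881}{1714300}$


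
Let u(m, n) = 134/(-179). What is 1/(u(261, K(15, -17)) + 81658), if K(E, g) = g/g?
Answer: 179/14616648 ≈ 1.2246e-5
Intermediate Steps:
K(E, g) = 1
u(m, n) = -134/179 (u(m, n) = 134*(-1/179) = -134/179)
1/(u(261, K(15, -17)) + 81658) = 1/(-134/179 + 81658) = 1/(14616648/179) = 179/14616648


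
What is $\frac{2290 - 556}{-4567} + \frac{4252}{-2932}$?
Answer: $- \frac{6125743}{3347611} \approx -1.8299$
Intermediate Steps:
$\frac{2290 - 556}{-4567} + \frac{4252}{-2932} = 1734 \left(- \frac{1}{4567}\right) + 4252 \left(- \frac{1}{2932}\right) = - \frac{1734}{4567} - \frac{1063}{733} = - \frac{6125743}{3347611}$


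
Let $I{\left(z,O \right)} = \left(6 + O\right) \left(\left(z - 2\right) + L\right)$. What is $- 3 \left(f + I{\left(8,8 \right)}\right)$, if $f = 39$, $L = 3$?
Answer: $-495$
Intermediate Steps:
$I{\left(z,O \right)} = \left(1 + z\right) \left(6 + O\right)$ ($I{\left(z,O \right)} = \left(6 + O\right) \left(\left(z - 2\right) + 3\right) = \left(6 + O\right) \left(\left(-2 + z\right) + 3\right) = \left(6 + O\right) \left(1 + z\right) = \left(1 + z\right) \left(6 + O\right)$)
$- 3 \left(f + I{\left(8,8 \right)}\right) = - 3 \left(39 + \left(6 + 8 + 6 \cdot 8 + 8 \cdot 8\right)\right) = - 3 \left(39 + \left(6 + 8 + 48 + 64\right)\right) = - 3 \left(39 + 126\right) = \left(-3\right) 165 = -495$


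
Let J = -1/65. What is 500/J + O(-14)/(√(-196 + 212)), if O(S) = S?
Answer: -65007/2 ≈ -32504.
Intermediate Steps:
J = -1/65 (J = -1*1/65 = -1/65 ≈ -0.015385)
500/J + O(-14)/(√(-196 + 212)) = 500/(-1/65) - 14/√(-196 + 212) = 500*(-65) - 14/(√16) = -32500 - 14/4 = -32500 - 14*¼ = -32500 - 7/2 = -65007/2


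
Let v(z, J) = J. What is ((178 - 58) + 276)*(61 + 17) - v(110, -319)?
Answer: 31207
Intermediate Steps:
((178 - 58) + 276)*(61 + 17) - v(110, -319) = ((178 - 58) + 276)*(61 + 17) - 1*(-319) = (120 + 276)*78 + 319 = 396*78 + 319 = 30888 + 319 = 31207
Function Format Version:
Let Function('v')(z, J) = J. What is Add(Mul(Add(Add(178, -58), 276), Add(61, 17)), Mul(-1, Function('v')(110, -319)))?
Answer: 31207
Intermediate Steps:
Add(Mul(Add(Add(178, -58), 276), Add(61, 17)), Mul(-1, Function('v')(110, -319))) = Add(Mul(Add(Add(178, -58), 276), Add(61, 17)), Mul(-1, -319)) = Add(Mul(Add(120, 276), 78), 319) = Add(Mul(396, 78), 319) = Add(30888, 319) = 31207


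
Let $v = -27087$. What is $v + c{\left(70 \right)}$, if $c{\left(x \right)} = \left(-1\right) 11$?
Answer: $-27098$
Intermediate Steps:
$c{\left(x \right)} = -11$
$v + c{\left(70 \right)} = -27087 - 11 = -27098$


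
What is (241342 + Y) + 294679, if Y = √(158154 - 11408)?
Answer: 536021 + √146746 ≈ 5.3640e+5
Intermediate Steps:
Y = √146746 ≈ 383.07
(241342 + Y) + 294679 = (241342 + √146746) + 294679 = 536021 + √146746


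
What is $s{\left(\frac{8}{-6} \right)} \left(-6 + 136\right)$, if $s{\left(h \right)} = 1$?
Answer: $130$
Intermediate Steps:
$s{\left(\frac{8}{-6} \right)} \left(-6 + 136\right) = 1 \left(-6 + 136\right) = 1 \cdot 130 = 130$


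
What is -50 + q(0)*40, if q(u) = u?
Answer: -50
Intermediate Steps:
-50 + q(0)*40 = -50 + 0*40 = -50 + 0 = -50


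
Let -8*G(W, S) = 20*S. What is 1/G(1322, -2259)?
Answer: 2/11295 ≈ 0.00017707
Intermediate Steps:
G(W, S) = -5*S/2
1/G(1322, -2259) = 1/(-5/2*(-2259)) = 1/(11295/2) = 2/11295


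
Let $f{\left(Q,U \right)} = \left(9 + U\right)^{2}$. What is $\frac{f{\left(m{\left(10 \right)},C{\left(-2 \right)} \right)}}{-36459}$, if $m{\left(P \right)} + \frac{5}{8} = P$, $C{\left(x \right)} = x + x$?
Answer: $- \frac{25}{36459} \approx -0.0006857$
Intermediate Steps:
$C{\left(x \right)} = 2 x$
$m{\left(P \right)} = - \frac{5}{8} + P$
$\frac{f{\left(m{\left(10 \right)},C{\left(-2 \right)} \right)}}{-36459} = \frac{\left(9 + 2 \left(-2\right)\right)^{2}}{-36459} = \left(9 - 4\right)^{2} \left(- \frac{1}{36459}\right) = 5^{2} \left(- \frac{1}{36459}\right) = 25 \left(- \frac{1}{36459}\right) = - \frac{25}{36459}$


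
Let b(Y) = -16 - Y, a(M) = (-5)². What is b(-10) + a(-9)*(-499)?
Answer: -12481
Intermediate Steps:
a(M) = 25
b(-10) + a(-9)*(-499) = (-16 - 1*(-10)) + 25*(-499) = (-16 + 10) - 12475 = -6 - 12475 = -12481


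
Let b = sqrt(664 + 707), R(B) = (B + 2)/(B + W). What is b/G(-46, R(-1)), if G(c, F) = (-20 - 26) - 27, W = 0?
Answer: -sqrt(1371)/73 ≈ -0.50722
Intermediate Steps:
R(B) = (2 + B)/B (R(B) = (B + 2)/(B + 0) = (2 + B)/B)
G(c, F) = -73 (G(c, F) = -46 - 27 = -73)
b = sqrt(1371) ≈ 37.027
b/G(-46, R(-1)) = sqrt(1371)/(-73) = sqrt(1371)*(-1/73) = -sqrt(1371)/73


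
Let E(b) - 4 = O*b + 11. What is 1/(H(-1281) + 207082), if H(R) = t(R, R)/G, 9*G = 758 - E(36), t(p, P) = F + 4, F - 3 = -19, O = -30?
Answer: 1823/377510378 ≈ 4.8290e-6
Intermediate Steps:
F = -16 (F = 3 - 19 = -16)
E(b) = 15 - 30*b (E(b) = 4 + (-30*b + 11) = 4 + (11 - 30*b) = 15 - 30*b)
t(p, P) = -12 (t(p, P) = -16 + 4 = -12)
G = 1823/9 (G = (758 - (15 - 30*36))/9 = (758 - (15 - 1080))/9 = (758 - 1*(-1065))/9 = (758 + 1065)/9 = (⅑)*1823 = 1823/9 ≈ 202.56)
H(R) = -108/1823 (H(R) = -12/1823/9 = -12*9/1823 = -108/1823)
1/(H(-1281) + 207082) = 1/(-108/1823 + 207082) = 1/(377510378/1823) = 1823/377510378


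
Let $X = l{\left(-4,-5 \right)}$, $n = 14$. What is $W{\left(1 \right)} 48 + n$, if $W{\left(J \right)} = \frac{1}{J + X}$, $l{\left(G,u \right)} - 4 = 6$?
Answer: $\frac{202}{11} \approx 18.364$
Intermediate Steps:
$l{\left(G,u \right)} = 10$ ($l{\left(G,u \right)} = 4 + 6 = 10$)
$X = 10$
$W{\left(J \right)} = \frac{1}{10 + J}$ ($W{\left(J \right)} = \frac{1}{J + 10} = \frac{1}{10 + J}$)
$W{\left(1 \right)} 48 + n = \frac{1}{10 + 1} \cdot 48 + 14 = \frac{1}{11} \cdot 48 + 14 = \frac{48}{11} + 14 = \frac{202}{11}$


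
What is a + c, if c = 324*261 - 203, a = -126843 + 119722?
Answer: 77240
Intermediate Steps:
a = -7121
c = 84361 (c = 84564 - 203 = 84361)
a + c = -7121 + 84361 = 77240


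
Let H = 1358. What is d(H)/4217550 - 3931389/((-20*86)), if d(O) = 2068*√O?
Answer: 3931389/1720 + 1034*√1358/2108775 ≈ 2285.7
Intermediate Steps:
d(H)/4217550 - 3931389/((-20*86)) = (2068*√1358)/4217550 - 3931389/((-20*86)) = (2068*√1358)*(1/4217550) - 3931389/(-1720) = 1034*√1358/2108775 - 3931389*(-1/1720) = 1034*√1358/2108775 + 3931389/1720 = 3931389/1720 + 1034*√1358/2108775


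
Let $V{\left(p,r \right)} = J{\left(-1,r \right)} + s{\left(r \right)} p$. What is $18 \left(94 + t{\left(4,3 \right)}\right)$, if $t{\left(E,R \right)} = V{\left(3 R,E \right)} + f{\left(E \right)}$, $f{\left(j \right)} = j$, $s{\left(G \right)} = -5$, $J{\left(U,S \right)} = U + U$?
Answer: $918$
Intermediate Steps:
$J{\left(U,S \right)} = 2 U$
$V{\left(p,r \right)} = -2 - 5 p$ ($V{\left(p,r \right)} = 2 \left(-1\right) - 5 p = -2 - 5 p$)
$t{\left(E,R \right)} = -2 + E - 15 R$ ($t{\left(E,R \right)} = \left(-2 - 5 \cdot 3 R\right) + E = \left(-2 - 15 R\right) + E = -2 + E - 15 R$)
$18 \left(94 + t{\left(4,3 \right)}\right) = 18 \left(94 - 43\right) = 18 \cdot 51 = 918$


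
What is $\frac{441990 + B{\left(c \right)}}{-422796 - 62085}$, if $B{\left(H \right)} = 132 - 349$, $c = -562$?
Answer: $- \frac{441773}{484881} \approx -0.9111$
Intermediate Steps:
$B{\left(H \right)} = -217$ ($B{\left(H \right)} = 132 - 349 = -217$)
$\frac{441990 + B{\left(c \right)}}{-422796 - 62085} = \frac{441990 - 217}{-422796 - 62085} = \frac{441773}{-484881} = 441773 \left(- \frac{1}{484881}\right) = - \frac{441773}{484881}$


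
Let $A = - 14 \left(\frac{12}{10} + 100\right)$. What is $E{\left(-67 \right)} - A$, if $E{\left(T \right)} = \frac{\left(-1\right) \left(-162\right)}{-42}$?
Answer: $\frac{49453}{35} \approx 1412.9$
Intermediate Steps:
$E{\left(T \right)} = - \frac{27}{7}$ ($E{\left(T \right)} = 162 \left(- \frac{1}{42}\right) = - \frac{27}{7}$)
$A = - \frac{7084}{5}$ ($A = - 14 \left(12 \cdot \frac{1}{10} + 100\right) = - 14 \left(\frac{6}{5} + 100\right) = \left(-14\right) \frac{506}{5} = - \frac{7084}{5} \approx -1416.8$)
$E{\left(-67 \right)} - A = - \frac{27}{7} - - \frac{7084}{5} = - \frac{27}{7} + \frac{7084}{5} = \frac{49453}{35}$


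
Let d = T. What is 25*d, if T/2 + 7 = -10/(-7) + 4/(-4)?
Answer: -2300/7 ≈ -328.57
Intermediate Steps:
T = -92/7 (T = -14 + 2*(-10/(-7) + 4/(-4)) = -14 + 2*(-10*(-⅐) + 4*(-¼)) = -14 + 2*(10/7 - 1) = -14 + 2*(3/7) = -14 + 6/7 = -92/7 ≈ -13.143)
d = -92/7 ≈ -13.143
25*d = 25*(-92/7) = -2300/7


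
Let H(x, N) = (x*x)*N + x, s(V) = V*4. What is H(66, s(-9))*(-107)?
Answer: 16772250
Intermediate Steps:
s(V) = 4*V
H(x, N) = x + N*x**2 (H(x, N) = x**2*N + x = N*x**2 + x = x + N*x**2)
H(66, s(-9))*(-107) = (66*(1 + (4*(-9))*66))*(-107) = (66*(1 - 36*66))*(-107) = (66*(1 - 2376))*(-107) = (66*(-2375))*(-107) = -156750*(-107) = 16772250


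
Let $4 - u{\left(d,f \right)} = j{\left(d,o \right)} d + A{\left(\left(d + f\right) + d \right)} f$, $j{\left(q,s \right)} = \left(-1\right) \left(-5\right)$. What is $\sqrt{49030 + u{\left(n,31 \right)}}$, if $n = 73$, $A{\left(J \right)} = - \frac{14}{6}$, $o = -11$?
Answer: $\frac{4 \sqrt{27417}}{3} \approx 220.77$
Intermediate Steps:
$A{\left(J \right)} = - \frac{7}{3}$ ($A{\left(J \right)} = \left(-14\right) \frac{1}{6} = - \frac{7}{3}$)
$j{\left(q,s \right)} = 5$
$u{\left(d,f \right)} = 4 - 5 d + \frac{7 f}{3}$ ($u{\left(d,f \right)} = 4 - \left(5 d - \frac{7 f}{3}\right) = 4 - 5 d + \frac{7 f}{3}$)
$\sqrt{49030 + u{\left(n,31 \right)}} = \sqrt{49030 + \left(4 - 365 + \frac{7}{3} \cdot 31\right)} = \sqrt{49030 + \left(4 - 365 + \frac{217}{3}\right)} = \sqrt{49030 - \frac{866}{3}} = \sqrt{\frac{146224}{3}} = \frac{4 \sqrt{27417}}{3}$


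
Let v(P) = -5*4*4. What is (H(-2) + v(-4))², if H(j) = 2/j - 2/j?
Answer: 6400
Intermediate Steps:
v(P) = -80 (v(P) = -20*4 = -80)
H(j) = 0
(H(-2) + v(-4))² = (0 - 80)² = (-80)² = 6400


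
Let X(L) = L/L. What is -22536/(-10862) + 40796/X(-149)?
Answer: 221574344/5431 ≈ 40798.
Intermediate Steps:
X(L) = 1
-22536/(-10862) + 40796/X(-149) = -22536/(-10862) + 40796/1 = -22536*(-1/10862) + 40796*1 = 11268/5431 + 40796 = 221574344/5431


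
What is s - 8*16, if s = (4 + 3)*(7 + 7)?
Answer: -30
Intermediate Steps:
s = 98 (s = 7*14 = 98)
s - 8*16 = 98 - 8*16 = 98 - 128 = -30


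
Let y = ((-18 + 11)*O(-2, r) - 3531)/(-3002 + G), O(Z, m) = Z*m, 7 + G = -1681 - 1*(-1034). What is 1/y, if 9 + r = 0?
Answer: 3656/3657 ≈ 0.99973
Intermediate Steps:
r = -9 (r = -9 + 0 = -9)
G = -654 (G = -7 + (-1681 - 1*(-1034)) = -7 + (-1681 + 1034) = -7 - 647 = -654)
y = 3657/3656 (y = ((-18 + 11)*(-2*(-9)) - 3531)/(-3002 - 654) = (-7*18 - 3531)/(-3656) = (-126 - 3531)*(-1/3656) = -3657*(-1/3656) = 3657/3656 ≈ 1.0003)
1/y = 1/(3657/3656) = 3656/3657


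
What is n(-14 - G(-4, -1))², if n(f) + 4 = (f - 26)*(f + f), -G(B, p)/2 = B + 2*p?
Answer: 7290000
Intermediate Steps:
G(B, p) = -4*p - 2*B (G(B, p) = -2*(B + 2*p) = -4*p - 2*B)
n(f) = -4 + 2*f*(-26 + f) (n(f) = -4 + (f - 26)*(f + f) = -4 + (-26 + f)*(2*f) = -4 + 2*f*(-26 + f))
n(-14 - G(-4, -1))² = (-4 - 52*(-14 - (-4*(-1) - 2*(-4))) + 2*(-14 - (-4*(-1) - 2*(-4)))²)² = (-4 - 52*(-14 - (4 + 8)) + 2*(-14 - (4 + 8))²)² = (-4 - 52*(-14 - 1*12) + 2*(-14 - 1*12)²)² = (-4 - 52*(-14 - 12) + 2*(-14 - 12)²)² = (-4 - 52*(-26) + 2*(-26)²)² = (-4 + 1352 + 2*676)² = (-4 + 1352 + 1352)² = 2700² = 7290000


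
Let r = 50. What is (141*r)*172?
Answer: 1212600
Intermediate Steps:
(141*r)*172 = (141*50)*172 = 7050*172 = 1212600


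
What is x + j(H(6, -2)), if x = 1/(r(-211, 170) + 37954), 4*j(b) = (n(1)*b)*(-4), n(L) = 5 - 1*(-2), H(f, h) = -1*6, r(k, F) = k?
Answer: 1585207/37743 ≈ 42.000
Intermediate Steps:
H(f, h) = -6
n(L) = 7 (n(L) = 5 + 2 = 7)
j(b) = -7*b (j(b) = ((7*b)*(-4))/4 = (-28*b)/4 = -7*b)
x = 1/37743 (x = 1/(-211 + 37954) = 1/37743 ≈ 2.6495e-5)
x + j(H(6, -2)) = 1/37743 - 7*(-6) = 1/37743 + 42 = 1585207/37743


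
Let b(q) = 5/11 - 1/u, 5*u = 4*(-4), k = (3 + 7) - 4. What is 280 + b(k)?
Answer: 49415/176 ≈ 280.77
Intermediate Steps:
k = 6 (k = 10 - 4 = 6)
u = -16/5 (u = (4*(-4))/5 = (⅕)*(-16) = -16/5 ≈ -3.2000)
b(q) = 135/176 (b(q) = 5/11 - 1/(-16/5) = 5*(1/11) - 1*(-5/16) = 5/11 + 5/16 = 135/176)
280 + b(k) = 280 + 135/176 = 49415/176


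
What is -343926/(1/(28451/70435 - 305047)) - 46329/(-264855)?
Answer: 130477800731273911249/1243670795 ≈ 1.0491e+11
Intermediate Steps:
-343926/(1/(28451/70435 - 305047)) - 46329/(-264855) = -343926/(1/(28451*(1/70435) - 305047)) - 46329*(-1/264855) = -343926/(1/(28451/70435 - 305047)) + 15443/88285 = -343926/(1/(-21485956994/70435)) + 15443/88285 = -343926/(-70435/21485956994) + 15443/88285 = -343926*(-21485956994/70435) + 15443/88285 = 7389579245118444/70435 + 15443/88285 = 130477800731273911249/1243670795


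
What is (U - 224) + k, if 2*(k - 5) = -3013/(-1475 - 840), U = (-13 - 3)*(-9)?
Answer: -344237/4630 ≈ -74.349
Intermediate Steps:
U = 144 (U = -16*(-9) = 144)
k = 26163/4630 (k = 5 + (-3013/(-1475 - 840))/2 = 5 + (-3013/(-2315))/2 = 5 + (-3013*(-1/2315))/2 = 5 + (1/2)*(3013/2315) = 5 + 3013/4630 = 26163/4630 ≈ 5.6508)
(U - 224) + k = (144 - 224) + 26163/4630 = -80 + 26163/4630 = -344237/4630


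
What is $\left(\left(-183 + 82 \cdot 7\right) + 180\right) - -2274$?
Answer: $2845$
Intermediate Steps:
$\left(\left(-183 + 82 \cdot 7\right) + 180\right) - -2274 = \left(\left(-183 + 574\right) + 180\right) + 2274 = \left(391 + 180\right) + 2274 = 571 + 2274 = 2845$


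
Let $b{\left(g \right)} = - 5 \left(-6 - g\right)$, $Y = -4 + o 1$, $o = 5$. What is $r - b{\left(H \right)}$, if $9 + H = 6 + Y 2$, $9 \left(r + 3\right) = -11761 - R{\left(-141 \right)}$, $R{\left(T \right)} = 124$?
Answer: $- \frac{12137}{9} \approx -1348.6$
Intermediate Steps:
$Y = 1$ ($Y = -4 + 5 \cdot 1 = -4 + 5 = 1$)
$r = - \frac{11912}{9}$ ($r = -3 + \frac{-11761 - 124}{9} = -3 + \frac{1}{9} \left(-11885\right) = -3 - \frac{11885}{9} = - \frac{11912}{9} \approx -1323.6$)
$H = -1$ ($H = -9 + \left(6 + 1 \cdot 2\right) = -9 + \left(6 + 2\right) = -9 + 8 = -1$)
$b{\left(g \right)} = 30 + 5 g$
$r - b{\left(H \right)} = - \frac{11912}{9} - \left(30 + 5 \left(-1\right)\right) = - \frac{11912}{9} - \left(30 - 5\right) = - \frac{11912}{9} - 25 = - \frac{12137}{9}$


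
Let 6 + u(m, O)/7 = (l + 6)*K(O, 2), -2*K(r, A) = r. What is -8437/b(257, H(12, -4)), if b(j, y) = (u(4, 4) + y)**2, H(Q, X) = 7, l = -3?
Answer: -767/539 ≈ -1.4230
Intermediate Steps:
K(r, A) = -r/2
u(m, O) = -42 - 21*O/2 (u(m, O) = -42 + 7*((-3 + 6)*(-O/2)) = -42 + 7*(3*(-O/2)) = -42 + 7*(-3*O/2) = -42 - 21*O/2)
b(j, y) = (-84 + y)**2 (b(j, y) = ((-42 - 21/2*4) + y)**2 = ((-42 - 42) + y)**2 = (-84 + y)**2)
-8437/b(257, H(12, -4)) = -8437/(-84 + 7)**2 = -8437/((-77)**2) = -8437/5929 = -8437*1/5929 = -767/539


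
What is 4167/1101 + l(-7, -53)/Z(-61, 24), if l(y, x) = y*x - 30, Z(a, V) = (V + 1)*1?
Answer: 159872/9175 ≈ 17.425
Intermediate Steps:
Z(a, V) = 1 + V (Z(a, V) = (1 + V)*1 = 1 + V)
l(y, x) = -30 + x*y (l(y, x) = x*y - 30 = -30 + x*y)
4167/1101 + l(-7, -53)/Z(-61, 24) = 4167/1101 + (-30 - 53*(-7))/(1 + 24) = 4167*(1/1101) + (-30 + 371)/25 = 1389/367 + 341*(1/25) = 1389/367 + 341/25 = 159872/9175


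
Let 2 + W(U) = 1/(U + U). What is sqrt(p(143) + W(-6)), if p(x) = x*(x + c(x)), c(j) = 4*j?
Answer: sqrt(3680745)/6 ≈ 319.75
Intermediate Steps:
W(U) = -2 + 1/(2*U) (W(U) = -2 + 1/(U + U) = -2 + 1/(2*U))
p(x) = 5*x**2 (p(x) = x*(x + 4*x) = x*(5*x) = 5*x**2)
sqrt(p(143) + W(-6)) = sqrt(5*143**2 + (-2 + (1/2)/(-6))) = sqrt(5*20449 + (-2 + (1/2)*(-1/6))) = sqrt(102245 + (-2 - 1/12)) = sqrt(102245 - 25/12) = sqrt(1226915/12) = sqrt(3680745)/6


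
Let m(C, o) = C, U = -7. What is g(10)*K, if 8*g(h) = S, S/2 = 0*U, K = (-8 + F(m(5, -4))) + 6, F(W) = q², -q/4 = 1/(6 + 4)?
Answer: 0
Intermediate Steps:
q = -⅖ (q = -4/(6 + 4) = -4/10 = -4*⅒ = -⅖ ≈ -0.40000)
F(W) = 4/25 (F(W) = (-⅖)² = 4/25)
K = -46/25 (K = (-8 + 4/25) + 6 = -196/25 + 6 = -46/25 ≈ -1.8400)
S = 0 (S = 2*(0*(-7)) = 2*0 = 0)
g(h) = 0 (g(h) = (⅛)*0 = 0)
g(10)*K = 0*(-46/25) = 0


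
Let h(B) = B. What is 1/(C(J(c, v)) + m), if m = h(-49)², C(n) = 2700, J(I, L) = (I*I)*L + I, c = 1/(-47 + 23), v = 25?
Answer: 1/5101 ≈ 0.00019604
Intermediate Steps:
c = -1/24 (c = 1/(-24) = -1/24 ≈ -0.041667)
J(I, L) = I + L*I² (J(I, L) = I²*L + I = L*I² + I = I + L*I²)
m = 2401 (m = (-49)² = 2401)
1/(C(J(c, v)) + m) = 1/(2700 + 2401) = 1/5101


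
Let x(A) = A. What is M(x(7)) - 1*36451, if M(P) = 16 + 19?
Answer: -36416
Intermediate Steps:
M(P) = 35
M(x(7)) - 1*36451 = 35 - 1*36451 = 35 - 36451 = -36416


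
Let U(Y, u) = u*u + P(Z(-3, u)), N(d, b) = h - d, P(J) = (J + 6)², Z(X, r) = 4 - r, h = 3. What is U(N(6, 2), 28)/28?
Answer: 277/7 ≈ 39.571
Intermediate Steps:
P(J) = (6 + J)²
N(d, b) = 3 - d
U(Y, u) = u² + (10 - u)² (U(Y, u) = u*u + (6 + (4 - u))² = u² + (10 - u)²)
U(N(6, 2), 28)/28 = (28² + (-10 + 28)²)/28 = (784 + 18²)*(1/28) = (784 + 324)*(1/28) = 1108*(1/28) = 277/7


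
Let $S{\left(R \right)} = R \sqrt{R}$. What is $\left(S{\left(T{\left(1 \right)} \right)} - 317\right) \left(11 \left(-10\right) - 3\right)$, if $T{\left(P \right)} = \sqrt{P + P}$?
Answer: $35821 - 113 \cdot 2^{\frac{3}{4}} \approx 35631.0$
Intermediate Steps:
$T{\left(P \right)} = \sqrt{2} \sqrt{P}$ ($T{\left(P \right)} = \sqrt{2 P} = \sqrt{2} \sqrt{P}$)
$S{\left(R \right)} = R^{\frac{3}{2}}$
$\left(S{\left(T{\left(1 \right)} \right)} - 317\right) \left(11 \left(-10\right) - 3\right) = \left(\left(\sqrt{2} \sqrt{1}\right)^{\frac{3}{2}} - 317\right) \left(11 \left(-10\right) - 3\right) = \left(\left(\sqrt{2} \cdot 1\right)^{\frac{3}{2}} - 317\right) \left(-110 - 3\right) = \left(\left(\sqrt{2}\right)^{\frac{3}{2}} - 317\right) \left(-113\right) = \left(2^{\frac{3}{4}} - 317\right) \left(-113\right) = \left(-317 + 2^{\frac{3}{4}}\right) \left(-113\right) = 35821 - 113 \cdot 2^{\frac{3}{4}}$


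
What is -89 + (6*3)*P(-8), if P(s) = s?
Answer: -233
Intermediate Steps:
-89 + (6*3)*P(-8) = -89 + (6*3)*(-8) = -89 + 18*(-8) = -89 - 144 = -233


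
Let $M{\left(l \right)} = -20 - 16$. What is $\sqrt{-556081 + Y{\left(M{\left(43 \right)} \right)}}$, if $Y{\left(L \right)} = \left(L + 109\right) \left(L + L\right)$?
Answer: $i \sqrt{561337} \approx 749.22 i$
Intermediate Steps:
$M{\left(l \right)} = -36$
$Y{\left(L \right)} = 2 L \left(109 + L\right)$ ($Y{\left(L \right)} = \left(109 + L\right) 2 L = 2 L \left(109 + L\right)$)
$\sqrt{-556081 + Y{\left(M{\left(43 \right)} \right)}} = \sqrt{-556081 + 2 \left(-36\right) \left(109 - 36\right)} = \sqrt{-556081 + 2 \left(-36\right) 73} = \sqrt{-556081 - 5256} = \sqrt{-561337} = i \sqrt{561337}$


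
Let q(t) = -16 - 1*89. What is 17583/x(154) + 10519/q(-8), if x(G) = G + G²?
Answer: -7121209/71610 ≈ -99.444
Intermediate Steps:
q(t) = -105 (q(t) = -16 - 89 = -105)
17583/x(154) + 10519/q(-8) = 17583/((154*(1 + 154))) + 10519/(-105) = 17583/((154*155)) + 10519*(-1/105) = 17583/23870 - 10519/105 = -7121209/71610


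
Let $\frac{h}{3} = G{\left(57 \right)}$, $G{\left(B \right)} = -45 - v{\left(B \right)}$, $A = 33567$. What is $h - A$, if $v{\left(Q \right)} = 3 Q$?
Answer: $-34215$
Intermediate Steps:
$G{\left(B \right)} = -45 - 3 B$
$h = -648$ ($h = 3 \left(-45 - 171\right) = 3 \left(-216\right) = -648$)
$h - A = -648 - 33567 = -34215$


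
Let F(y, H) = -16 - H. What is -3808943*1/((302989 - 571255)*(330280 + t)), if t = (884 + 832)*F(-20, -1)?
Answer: 3808943/81697727640 ≈ 4.6622e-5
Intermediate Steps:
t = -25740 (t = (884 + 832)*(-16 - 1*(-1)) = 1716*(-16 + 1) = 1716*(-15) = -25740)
-3808943*1/((302989 - 571255)*(330280 + t)) = -3808943*1/((302989 - 571255)*(330280 - 25740)) = -3808943/(304540*(-268266)) = -3808943/(-81697727640) = -3808943*(-1/81697727640) = 3808943/81697727640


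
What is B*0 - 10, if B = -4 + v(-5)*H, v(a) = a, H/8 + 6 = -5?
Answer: -10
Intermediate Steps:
H = -88 (H = -48 + 8*(-5) = -48 - 40 = -88)
B = 436 (B = -4 - 5*(-88) = -4 + 440 = 436)
B*0 - 10 = 436*0 - 10 = 0 - 10 = -10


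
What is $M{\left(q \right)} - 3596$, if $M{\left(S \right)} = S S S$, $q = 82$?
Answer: $547772$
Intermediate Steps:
$M{\left(S \right)} = S^{3}$ ($M{\left(S \right)} = S^{2} S = S^{3}$)
$M{\left(q \right)} - 3596 = 82^{3} - 3596 = 551368 - 3596 = 547772$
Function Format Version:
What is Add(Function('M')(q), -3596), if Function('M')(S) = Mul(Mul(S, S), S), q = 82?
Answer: 547772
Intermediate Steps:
Function('M')(S) = Pow(S, 3) (Function('M')(S) = Mul(Pow(S, 2), S) = Pow(S, 3))
Add(Function('M')(q), -3596) = Add(Pow(82, 3), -3596) = Add(551368, -3596) = 547772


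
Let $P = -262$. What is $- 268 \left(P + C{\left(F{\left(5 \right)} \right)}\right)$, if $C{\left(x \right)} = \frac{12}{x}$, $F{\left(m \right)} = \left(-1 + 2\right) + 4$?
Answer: $\frac{347864}{5} \approx 69573.0$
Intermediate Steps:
$F{\left(m \right)} = 5$ ($F{\left(m \right)} = 1 + 4 = 5$)
$- 268 \left(P + C{\left(F{\left(5 \right)} \right)}\right) = - 268 \left(-262 + \frac{12}{5}\right) = \left(-268\right) \left(- \frac{1298}{5}\right) = \frac{347864}{5}$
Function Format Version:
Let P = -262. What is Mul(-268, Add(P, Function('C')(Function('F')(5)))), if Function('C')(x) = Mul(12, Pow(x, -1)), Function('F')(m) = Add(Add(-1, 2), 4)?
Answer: Rational(347864, 5) ≈ 69573.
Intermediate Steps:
Function('F')(m) = 5 (Function('F')(m) = Add(1, 4) = 5)
Mul(-268, Add(P, Function('C')(Function('F')(5)))) = Mul(-268, Add(-262, Mul(12, Pow(5, -1)))) = Mul(-268, Add(-262, Mul(12, Rational(1, 5)))) = Mul(-268, Add(-262, Rational(12, 5))) = Mul(-268, Rational(-1298, 5)) = Rational(347864, 5)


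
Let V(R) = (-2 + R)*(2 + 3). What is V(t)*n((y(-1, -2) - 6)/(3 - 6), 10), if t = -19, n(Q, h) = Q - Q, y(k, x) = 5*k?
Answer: 0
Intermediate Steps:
n(Q, h) = 0
V(R) = -10 + 5*R (V(R) = (-2 + R)*5 = -10 + 5*R)
V(t)*n((y(-1, -2) - 6)/(3 - 6), 10) = (-10 + 5*(-19))*0 = (-10 - 95)*0 = -105*0 = 0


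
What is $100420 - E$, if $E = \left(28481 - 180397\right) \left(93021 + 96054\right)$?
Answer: $28723618120$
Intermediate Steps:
$E = -28723517700$ ($E = \left(-151916\right) 189075 = -28723517700$)
$100420 - E = 100420 - -28723517700 = 100420 + 28723517700 = 28723618120$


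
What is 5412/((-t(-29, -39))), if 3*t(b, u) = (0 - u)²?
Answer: -1804/169 ≈ -10.675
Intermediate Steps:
t(b, u) = u²/3 (t(b, u) = (0 - u)²/3 = (-u)²/3 = u²/3)
5412/((-t(-29, -39))) = 5412/((-(-39)²/3)) = 5412/((-1521/3)) = 5412/((-1*507)) = 5412/(-507) = 5412*(-1/507) = -1804/169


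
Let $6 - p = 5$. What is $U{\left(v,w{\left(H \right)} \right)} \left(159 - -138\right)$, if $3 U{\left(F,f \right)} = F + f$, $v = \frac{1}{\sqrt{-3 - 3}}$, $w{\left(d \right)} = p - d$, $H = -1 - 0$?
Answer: $198 - \frac{33 i \sqrt{6}}{2} \approx 198.0 - 40.417 i$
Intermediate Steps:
$H = -1$ ($H = -1 + 0 = -1$)
$p = 1$ ($p = 6 - 5 = 1$)
$w{\left(d \right)} = 1 - d$
$v = - \frac{i \sqrt{6}}{6}$ ($v = \frac{1}{\sqrt{-6}} = \frac{1}{i \sqrt{6}} = - \frac{i \sqrt{6}}{6} \approx - 0.40825 i$)
$U{\left(F,f \right)} = \frac{F}{3} + \frac{f}{3}$ ($U{\left(F,f \right)} = \frac{F + f}{3} = \frac{F}{3} + \frac{f}{3}$)
$U{\left(v,w{\left(H \right)} \right)} \left(159 - -138\right) = \left(\frac{\left(- \frac{1}{6}\right) i \sqrt{6}}{3} + \frac{1 - -1}{3}\right) \left(159 - -138\right) = \left(- \frac{i \sqrt{6}}{18} + \frac{1 + 1}{3}\right) \left(159 + 138\right) = \left(- \frac{i \sqrt{6}}{18} + \frac{1}{3} \cdot 2\right) 297 = \left(- \frac{i \sqrt{6}}{18} + \frac{2}{3}\right) 297 = \left(\frac{2}{3} - \frac{i \sqrt{6}}{18}\right) 297 = 198 - \frac{33 i \sqrt{6}}{2}$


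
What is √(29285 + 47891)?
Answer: 2*√19294 ≈ 277.81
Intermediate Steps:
√(29285 + 47891) = √77176 = 2*√19294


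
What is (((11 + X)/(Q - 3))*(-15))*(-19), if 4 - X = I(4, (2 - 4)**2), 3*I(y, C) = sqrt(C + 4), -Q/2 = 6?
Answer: -285 + 38*sqrt(2)/3 ≈ -267.09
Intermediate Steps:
Q = -12 (Q = -2*6 = -12)
I(y, C) = sqrt(4 + C)/3 (I(y, C) = sqrt(C + 4)/3 = sqrt(4 + C)/3)
X = 4 - 2*sqrt(2)/3 (X = 4 - sqrt(4 + (2 - 4)**2)/3 = 4 - sqrt(4 + (-2)**2)/3 = 4 - sqrt(4 + 4)/3 = 4 - sqrt(8)/3 = 4 - 2*sqrt(2)/3 ≈ 3.0572)
(((11 + X)/(Q - 3))*(-15))*(-19) = (((11 + (4 - 2*sqrt(2)/3))/(-12 - 3))*(-15))*(-19) = (((15 - 2*sqrt(2)/3)/(-15))*(-15))*(-19) = (((15 - 2*sqrt(2)/3)*(-1/15))*(-15))*(-19) = ((-1 + 2*sqrt(2)/45)*(-15))*(-19) = (15 - 2*sqrt(2)/3)*(-19) = -285 + 38*sqrt(2)/3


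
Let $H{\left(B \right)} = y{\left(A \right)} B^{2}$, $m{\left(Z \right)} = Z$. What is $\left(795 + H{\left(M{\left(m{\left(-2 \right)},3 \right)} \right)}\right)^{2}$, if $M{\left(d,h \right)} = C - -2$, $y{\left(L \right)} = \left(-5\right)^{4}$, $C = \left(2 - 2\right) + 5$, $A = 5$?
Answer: $987216400$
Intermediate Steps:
$C = 5$ ($C = 0 + 5 = 5$)
$y{\left(L \right)} = 625$
$M{\left(d,h \right)} = 7$ ($M{\left(d,h \right)} = 5 - -2 = 5 + 2 = 7$)
$H{\left(B \right)} = 625 B^{2}$
$\left(795 + H{\left(M{\left(m{\left(-2 \right)},3 \right)} \right)}\right)^{2} = \left(795 + 625 \cdot 7^{2}\right)^{2} = \left(795 + 625 \cdot 49\right)^{2} = \left(795 + 30625\right)^{2} = 31420^{2} = 987216400$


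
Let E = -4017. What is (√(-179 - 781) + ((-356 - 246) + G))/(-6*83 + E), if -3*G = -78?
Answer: 192/1505 - 8*I*√15/4515 ≈ 0.12757 - 0.0068624*I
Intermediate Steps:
G = 26 (G = -⅓*(-78) = 26)
(√(-179 - 781) + ((-356 - 246) + G))/(-6*83 + E) = (√(-179 - 781) + ((-356 - 246) + 26))/(-6*83 - 4017) = (√(-960) + (-602 + 26))/(-498 - 4017) = (8*I*√15 - 576)/(-4515) = (-576 + 8*I*√15)*(-1/4515) = 192/1505 - 8*I*√15/4515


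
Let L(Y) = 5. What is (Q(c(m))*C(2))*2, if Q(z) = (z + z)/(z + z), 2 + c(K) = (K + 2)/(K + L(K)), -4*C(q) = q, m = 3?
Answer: -1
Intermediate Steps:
C(q) = -q/4
c(K) = -2 + (2 + K)/(5 + K) (c(K) = -2 + (K + 2)/(K + 5) = -2 + (2 + K)/(5 + K))
Q(z) = 1 (Q(z) = (2*z)/((2*z)) = (2*z)*(1/(2*z)) = 1)
(Q(c(m))*C(2))*2 = (1*(-¼*2))*2 = (1*(-½))*2 = -½*2 = -1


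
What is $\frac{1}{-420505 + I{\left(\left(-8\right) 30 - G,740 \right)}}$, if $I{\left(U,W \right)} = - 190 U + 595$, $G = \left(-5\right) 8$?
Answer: $- \frac{1}{381910} \approx -2.6184 \cdot 10^{-6}$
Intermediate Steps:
$G = -40$
$I{\left(U,W \right)} = 595 - 190 U$
$\frac{1}{-420505 + I{\left(\left(-8\right) 30 - G,740 \right)}} = \frac{1}{-420505 - \left(-595 + 190 \left(\left(-8\right) 30 - -40\right)\right)} = \frac{1}{-420505 - \left(-595 + 190 \left(-240 + 40\right)\right)} = \frac{1}{-420505 + \left(595 - -38000\right)} = \frac{1}{-420505 + \left(595 + 38000\right)} = \frac{1}{-420505 + 38595} = \frac{1}{-381910} = - \frac{1}{381910}$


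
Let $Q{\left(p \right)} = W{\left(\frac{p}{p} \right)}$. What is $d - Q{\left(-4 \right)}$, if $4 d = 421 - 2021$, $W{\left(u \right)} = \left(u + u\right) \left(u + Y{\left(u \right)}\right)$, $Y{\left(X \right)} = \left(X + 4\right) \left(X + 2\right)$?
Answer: $-432$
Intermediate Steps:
$Y{\left(X \right)} = \left(2 + X\right) \left(4 + X\right)$ ($Y{\left(X \right)} = \left(4 + X\right) \left(2 + X\right) = \left(2 + X\right) \left(4 + X\right)$)
$W{\left(u \right)} = 2 u \left(8 + u^{2} + 7 u\right)$ ($W{\left(u \right)} = \left(u + u\right) \left(u + \left(8 + u^{2} + 6 u\right)\right) = 2 u \left(8 + u^{2} + 7 u\right)$)
$Q{\left(p \right)} = 32$ ($Q{\left(p \right)} = 2 \frac{p}{p} \left(8 + \left(\frac{p}{p}\right)^{2} + 7 \frac{p}{p}\right) = 2 \cdot 1 \left(8 + 1^{2} + 7 \cdot 1\right) = 2 \cdot 1 \left(8 + 1 + 7\right) = 2 \cdot 1 \cdot 16 = 32$)
$d = -400$ ($d = \frac{421 - 2021}{4} = \frac{1}{4} \left(-1600\right) = -400$)
$d - Q{\left(-4 \right)} = -400 - 32 = -432$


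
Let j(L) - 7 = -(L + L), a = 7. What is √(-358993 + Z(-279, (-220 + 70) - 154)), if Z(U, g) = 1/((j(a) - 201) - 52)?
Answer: 3*I*√674109085/130 ≈ 599.16*I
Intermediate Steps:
j(L) = 7 - 2*L (j(L) = 7 - (L + L) = 7 - 2*L)
Z(U, g) = -1/260 (Z(U, g) = 1/(((7 - 2*7) - 201) - 52) = 1/(((7 - 14) - 201) - 52) = 1/((-7 - 201) - 52) = 1/(-208 - 52) = 1/(-260) = -1/260)
√(-358993 + Z(-279, (-220 + 70) - 154)) = √(-358993 - 1/260) = √(-93338181/260) = 3*I*√674109085/130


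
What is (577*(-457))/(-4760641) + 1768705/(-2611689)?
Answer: -7731495879184/12433313732649 ≈ -0.62184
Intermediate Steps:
(577*(-457))/(-4760641) + 1768705/(-2611689) = -263689*(-1/4760641) + 1768705*(-1/2611689) = 263689/4760641 - 1768705/2611689 = -7731495879184/12433313732649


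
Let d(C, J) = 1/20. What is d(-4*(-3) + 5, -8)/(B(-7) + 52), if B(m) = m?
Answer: 1/900 ≈ 0.0011111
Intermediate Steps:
d(C, J) = 1/20
d(-4*(-3) + 5, -8)/(B(-7) + 52) = (1/20)/(-7 + 52) = (1/20)/45 = (1/45)*(1/20) = 1/900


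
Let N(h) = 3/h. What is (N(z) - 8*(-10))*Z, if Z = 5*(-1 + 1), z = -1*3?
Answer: 0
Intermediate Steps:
z = -3
Z = 0 (Z = 5*0 = 0)
(N(z) - 8*(-10))*Z = (3/(-3) - 8*(-10))*0 = (3*(-1/3) + 80)*0 = (-1 + 80)*0 = 79*0 = 0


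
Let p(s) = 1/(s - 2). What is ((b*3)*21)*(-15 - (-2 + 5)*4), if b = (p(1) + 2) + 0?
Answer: -1701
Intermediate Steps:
p(s) = 1/(-2 + s)
b = 1 (b = (1/(-2 + 1) + 2) + 0 = (1/(-1) + 2) + 0 = (-1 + 2) + 0 = 1 + 0 = 1)
((b*3)*21)*(-15 - (-2 + 5)*4) = ((1*3)*21)*(-15 - (-2 + 5)*4) = (3*21)*(-15 - 3*4) = 63*(-15 - 1*12) = 63*(-15 - 12) = 63*(-27) = -1701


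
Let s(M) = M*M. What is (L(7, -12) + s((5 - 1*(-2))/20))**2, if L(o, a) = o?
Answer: 8116801/160000 ≈ 50.730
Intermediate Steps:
s(M) = M**2
(L(7, -12) + s((5 - 1*(-2))/20))**2 = (7 + ((5 - 1*(-2))/20)**2)**2 = (7 + ((5 + 2)*(1/20))**2)**2 = (7 + (7*(1/20))**2)**2 = (7 + (7/20)**2)**2 = (7 + 49/400)**2 = (2849/400)**2 = 8116801/160000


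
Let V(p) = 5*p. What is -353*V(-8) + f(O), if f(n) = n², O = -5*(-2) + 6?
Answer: 14376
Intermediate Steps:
O = 16 (O = 10 + 6 = 16)
-353*V(-8) + f(O) = -1765*(-8) + 16² = -353*(-40) + 256 = 14120 + 256 = 14376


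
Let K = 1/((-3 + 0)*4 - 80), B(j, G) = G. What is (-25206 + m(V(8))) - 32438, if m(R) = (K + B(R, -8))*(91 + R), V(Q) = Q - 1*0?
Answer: -5376211/92 ≈ -58437.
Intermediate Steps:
V(Q) = Q (V(Q) = Q + 0 = Q)
K = -1/92 (K = 1/(-3*4 - 80) = 1/(-12 - 80) = 1/(-92) = -1/92 ≈ -0.010870)
m(R) = -67067/92 - 737*R/92 (m(R) = (-1/92 - 8)*(91 + R) = -737*(91 + R)/92 = -67067/92 - 737*R/92)
(-25206 + m(V(8))) - 32438 = (-25206 + (-67067/92 - 737/92*8)) - 32438 = (-25206 + (-67067/92 - 1474/23)) - 32438 = (-25206 - 72963/92) - 32438 = -2391915/92 - 32438 = -5376211/92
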